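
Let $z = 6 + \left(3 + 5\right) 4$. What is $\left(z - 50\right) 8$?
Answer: $-96$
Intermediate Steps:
$z = 38$ ($z = 6 + 8 \cdot 4 = 6 + 32 = 38$)
$\left(z - 50\right) 8 = \left(38 - 50\right) 8 = \left(-12\right) 8 = -96$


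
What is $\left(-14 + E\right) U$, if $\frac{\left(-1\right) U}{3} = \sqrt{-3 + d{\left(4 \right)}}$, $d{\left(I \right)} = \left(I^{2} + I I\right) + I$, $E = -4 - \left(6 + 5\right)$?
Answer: $87 \sqrt{33} \approx 499.78$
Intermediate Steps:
$E = -15$ ($E = -4 - 11 = -15$)
$d{\left(I \right)} = I + 2 I^{2}$ ($d{\left(I \right)} = \left(I^{2} + I^{2}\right) + I = 2 I^{2} + I = I + 2 I^{2}$)
$U = - 3 \sqrt{33}$ ($U = - 3 \sqrt{-3 + 4 \left(1 + 2 \cdot 4\right)} = - 3 \sqrt{-3 + 4 \left(1 + 8\right)} = - 3 \sqrt{-3 + 4 \cdot 9} = - 3 \sqrt{-3 + 36} = - 3 \sqrt{33} \approx -17.234$)
$\left(-14 + E\right) U = \left(-14 - 15\right) \left(- 3 \sqrt{33}\right) = - 29 \left(- 3 \sqrt{33}\right) = 87 \sqrt{33}$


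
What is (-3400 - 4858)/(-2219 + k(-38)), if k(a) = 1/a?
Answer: 313804/84323 ≈ 3.7215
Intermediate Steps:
(-3400 - 4858)/(-2219 + k(-38)) = (-3400 - 4858)/(-2219 + 1/(-38)) = -8258/(-2219 - 1/38) = -8258/(-84323/38) = -8258*(-38/84323) = 313804/84323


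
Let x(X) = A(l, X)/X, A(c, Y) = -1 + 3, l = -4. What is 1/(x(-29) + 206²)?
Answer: 29/1230642 ≈ 2.3565e-5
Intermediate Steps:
A(c, Y) = 2
x(X) = 2/X
1/(x(-29) + 206²) = 1/(2/(-29) + 206²) = 1/(2*(-1/29) + 42436) = 1/(-2/29 + 42436) = 1/(1230642/29) = 29/1230642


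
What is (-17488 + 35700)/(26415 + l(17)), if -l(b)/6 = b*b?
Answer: 18212/24681 ≈ 0.73790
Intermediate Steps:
l(b) = -6*b**2 (l(b) = -6*b*b = -6*b**2)
(-17488 + 35700)/(26415 + l(17)) = (-17488 + 35700)/(26415 - 6*17**2) = 18212/(26415 - 6*289) = 18212/(26415 - 1734) = 18212/24681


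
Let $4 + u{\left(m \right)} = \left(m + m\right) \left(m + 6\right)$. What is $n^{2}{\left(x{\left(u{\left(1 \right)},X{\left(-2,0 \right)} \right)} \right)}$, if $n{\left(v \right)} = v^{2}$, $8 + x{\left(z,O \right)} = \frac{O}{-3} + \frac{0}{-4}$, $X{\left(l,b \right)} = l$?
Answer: $\frac{234256}{81} \approx 2892.1$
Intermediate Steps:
$u{\left(m \right)} = -4 + 2 m \left(6 + m\right)$ ($u{\left(m \right)} = -4 + \left(m + m\right) \left(m + 6\right) = -4 + 2 m \left(6 + m\right)$)
$x{\left(z,O \right)} = -8 - \frac{O}{3}$ ($x{\left(z,O \right)} = -8 + \left(\frac{O}{-3} + \frac{0}{-4}\right) = -8 + \left(O \left(- \frac{1}{3}\right) + 0 \left(- \frac{1}{4}\right)\right) = -8 + \left(- \frac{O}{3} + 0\right) = -8 - \frac{O}{3}$)
$n^{2}{\left(x{\left(u{\left(1 \right)},X{\left(-2,0 \right)} \right)} \right)} = \left(\left(-8 - - \frac{2}{3}\right)^{2}\right)^{2} = \left(\left(-8 + \frac{2}{3}\right)^{2}\right)^{2} = \left(\left(- \frac{22}{3}\right)^{2}\right)^{2} = \left(\frac{484}{9}\right)^{2} = \frac{234256}{81}$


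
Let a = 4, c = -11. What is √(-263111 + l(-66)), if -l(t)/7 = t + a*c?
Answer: 3*I*√29149 ≈ 512.19*I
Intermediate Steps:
l(t) = 308 - 7*t (l(t) = -7*(t + 4*(-11)) = -7*(t - 44) = -7*(-44 + t) = 308 - 7*t)
√(-263111 + l(-66)) = √(-263111 + (308 - 7*(-66))) = √(-263111 + (308 + 462)) = √(-263111 + 770) = √(-262341) = 3*I*√29149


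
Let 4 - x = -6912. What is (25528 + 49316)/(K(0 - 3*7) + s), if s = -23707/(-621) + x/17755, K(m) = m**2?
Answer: 206304772905/1321903669 ≈ 156.07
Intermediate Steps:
x = 6916 (x = 4 - 1*(-6912) = 4 + 6912 = 6916)
s = 425212621/11025855 (s = -23707/(-621) + 6916/17755 = -23707*(-1/621) + 6916*(1/17755) = 23707/621 + 6916/17755 = 425212621/11025855 ≈ 38.565)
(25528 + 49316)/(K(0 - 3*7) + s) = (25528 + 49316)/((0 - 3*7)**2 + 425212621/11025855) = 74844/((0 - 21)**2 + 425212621/11025855) = 74844/((-21)**2 + 425212621/11025855) = 74844/(441 + 425212621/11025855) = 74844/(5287614676/11025855) = 74844*(11025855/5287614676) = 206304772905/1321903669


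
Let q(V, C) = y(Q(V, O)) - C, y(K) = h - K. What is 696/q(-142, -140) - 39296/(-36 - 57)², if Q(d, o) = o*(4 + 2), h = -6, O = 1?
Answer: 123727/138384 ≈ 0.89408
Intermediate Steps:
Q(d, o) = 6*o (Q(d, o) = o*6 = 6*o)
y(K) = -6 - K
q(V, C) = -12 - C (q(V, C) = (-6 - 6) - C = -12 - C)
696/q(-142, -140) - 39296/(-36 - 57)² = 696/(-12 - 1*(-140)) - 39296/(-36 - 57)² = 696/(-12 + 140) - 39296/((-93)²) = 696/128 - 39296/8649 = 696*(1/128) - 39296*1/8649 = 87/16 - 39296/8649 = 123727/138384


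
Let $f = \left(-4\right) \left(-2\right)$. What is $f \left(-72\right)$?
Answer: $-576$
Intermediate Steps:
$f = 8$
$f \left(-72\right) = 8 \left(-72\right) = -576$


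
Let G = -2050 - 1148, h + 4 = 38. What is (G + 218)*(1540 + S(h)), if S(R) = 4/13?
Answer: -59671520/13 ≈ -4.5901e+6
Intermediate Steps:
h = 34 (h = -4 + 38 = 34)
S(R) = 4/13 (S(R) = 4*(1/13) = 4/13)
G = -3198
(G + 218)*(1540 + S(h)) = (-3198 + 218)*(1540 + 4/13) = -2980*20024/13 = -59671520/13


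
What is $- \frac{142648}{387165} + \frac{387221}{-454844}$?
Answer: $- \frac{214801005377}{176099677260} \approx -1.2198$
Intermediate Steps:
$- \frac{142648}{387165} + \frac{387221}{-454844} = \left(-142648\right) \frac{1}{387165} + 387221 \left(- \frac{1}{454844}\right) = - \frac{142648}{387165} - \frac{387221}{454844} = - \frac{214801005377}{176099677260}$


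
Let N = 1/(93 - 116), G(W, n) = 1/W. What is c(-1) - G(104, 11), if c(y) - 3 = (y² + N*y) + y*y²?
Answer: 7257/2392 ≈ 3.0339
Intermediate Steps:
N = -1/23 (N = 1/(-23) = -1/23 ≈ -0.043478)
c(y) = 3 + y² + y³ - y/23 (c(y) = 3 + ((y² - y/23) + y*y²) = 3 + ((y² - y/23) + y³) = 3 + (y² + y³ - y/23) = 3 + y² + y³ - y/23)
c(-1) - G(104, 11) = (3 + (-1)² + (-1)³ - 1/23*(-1)) - 1/104 = (3 + 1 - 1 + 1/23) - 1*1/104 = 70/23 - 1/104 = 7257/2392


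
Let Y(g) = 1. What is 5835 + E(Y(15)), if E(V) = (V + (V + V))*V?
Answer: 5838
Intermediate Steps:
E(V) = 3*V² (E(V) = (V + 2*V)*V = (3*V)*V = 3*V²)
5835 + E(Y(15)) = 5835 + 3*1² = 5835 + 3*1 = 5835 + 3 = 5838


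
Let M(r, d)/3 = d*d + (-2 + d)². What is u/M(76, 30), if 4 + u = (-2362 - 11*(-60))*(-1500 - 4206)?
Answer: 2427902/1263 ≈ 1922.3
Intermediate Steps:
u = 9711608 (u = -4 + (-2362 - 11*(-60))*(-1500 - 4206) = -4 + (-2362 + 660)*(-5706) = -4 - 1702*(-5706) = -4 + 9711612 = 9711608)
M(r, d) = 3*d² + 3*(-2 + d)² (M(r, d) = 3*(d*d + (-2 + d)²) = 3*(d² + (-2 + d)²) = 3*d² + 3*(-2 + d)²)
u/M(76, 30) = 9711608/(3*30² + 3*(-2 + 30)²) = 9711608/(3*900 + 3*28²) = 9711608/(2700 + 3*784) = 9711608/(2700 + 2352) = 9711608/5052 = 9711608*(1/5052) = 2427902/1263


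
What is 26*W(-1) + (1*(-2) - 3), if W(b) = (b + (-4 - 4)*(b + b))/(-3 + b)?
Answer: -205/2 ≈ -102.50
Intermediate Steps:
W(b) = -15*b/(-3 + b) (W(b) = (b - 16*b)/(-3 + b) = (-15*b)/(-3 + b) = -15*b/(-3 + b))
26*W(-1) + (1*(-2) - 3) = 26*(-15*(-1)/(-3 - 1)) + (1*(-2) - 3) = 26*(-15*(-1)/(-4)) + (-2 - 3) = 26*(-15*(-1)*(-1/4)) - 5 = 26*(-15/4) - 5 = -195/2 - 5 = -205/2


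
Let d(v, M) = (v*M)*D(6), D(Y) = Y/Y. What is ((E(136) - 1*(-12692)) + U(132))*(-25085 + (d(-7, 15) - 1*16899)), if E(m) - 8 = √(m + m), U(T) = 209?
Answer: -543326901 - 168356*√17 ≈ -5.4402e+8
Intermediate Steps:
D(Y) = 1
d(v, M) = M*v (d(v, M) = (v*M)*1 = (M*v)*1 = M*v)
E(m) = 8 + √2*√m (E(m) = 8 + √(m + m) = 8 + √(2*m) = 8 + √2*√m)
((E(136) - 1*(-12692)) + U(132))*(-25085 + (d(-7, 15) - 1*16899)) = (((8 + √2*√136) - 1*(-12692)) + 209)*(-25085 + (15*(-7) - 1*16899)) = (((8 + √2*(2*√34)) + 12692) + 209)*(-25085 + (-105 - 16899)) = (((8 + 4*√17) + 12692) + 209)*(-25085 - 17004) = ((12700 + 4*√17) + 209)*(-42089) = (12909 + 4*√17)*(-42089) = -543326901 - 168356*√17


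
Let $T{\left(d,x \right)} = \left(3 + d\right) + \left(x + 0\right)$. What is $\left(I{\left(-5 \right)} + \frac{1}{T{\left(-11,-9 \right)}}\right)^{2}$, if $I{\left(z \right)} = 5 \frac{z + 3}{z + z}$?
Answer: $\frac{256}{289} \approx 0.88581$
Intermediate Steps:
$I{\left(z \right)} = \frac{5 \left(3 + z\right)}{2 z}$ ($I{\left(z \right)} = 5 \frac{3 + z}{2 z} = \frac{5 \left(3 + z\right)}{2 z}$)
$T{\left(d,x \right)} = 3 + d + x$ ($T{\left(d,x \right)} = \left(3 + d\right) + x = 3 + d + x$)
$\left(I{\left(-5 \right)} + \frac{1}{T{\left(-11,-9 \right)}}\right)^{2} = \left(\frac{5 \left(3 - 5\right)}{2 \left(-5\right)} + \frac{1}{3 - 11 - 9}\right)^{2} = \left(\frac{5}{2} \left(- \frac{1}{5}\right) \left(-2\right) + \frac{1}{-17}\right)^{2} = \left(1 - \frac{1}{17}\right)^{2} = \left(\frac{16}{17}\right)^{2} = \frac{256}{289}$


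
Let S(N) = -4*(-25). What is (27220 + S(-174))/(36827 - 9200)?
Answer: 27320/27627 ≈ 0.98889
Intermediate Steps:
S(N) = 100
(27220 + S(-174))/(36827 - 9200) = (27220 + 100)/(36827 - 9200) = 27320/27627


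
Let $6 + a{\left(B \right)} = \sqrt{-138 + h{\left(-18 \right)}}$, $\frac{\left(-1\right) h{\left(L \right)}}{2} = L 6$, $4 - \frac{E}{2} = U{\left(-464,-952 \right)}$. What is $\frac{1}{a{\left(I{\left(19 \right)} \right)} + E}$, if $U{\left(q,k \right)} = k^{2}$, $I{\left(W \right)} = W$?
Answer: $- \frac{302101}{547590085193} - \frac{\sqrt{78}}{3285540511158} \approx -5.5169 \cdot 10^{-7}$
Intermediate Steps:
$E = -1812600$ ($E = 8 - 2 \left(-952\right)^{2} = 8 - 1812608 = -1812600$)
$h{\left(L \right)} = - 12 L$ ($h{\left(L \right)} = - 2 L 6 = - 2 \cdot 6 L = - 12 L$)
$a{\left(B \right)} = -6 + \sqrt{78}$ ($a{\left(B \right)} = -6 + \sqrt{-138 - -216} = -6 + \sqrt{-138 + 216} = -6 + \sqrt{78}$)
$\frac{1}{a{\left(I{\left(19 \right)} \right)} + E} = \frac{1}{\left(-6 + \sqrt{78}\right) - 1812600} = \frac{1}{-1812606 + \sqrt{78}}$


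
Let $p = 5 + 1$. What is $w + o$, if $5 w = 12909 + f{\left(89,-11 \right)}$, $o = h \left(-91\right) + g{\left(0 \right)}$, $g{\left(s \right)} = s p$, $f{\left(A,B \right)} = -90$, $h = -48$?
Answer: $\frac{34659}{5} \approx 6931.8$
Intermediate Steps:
$p = 6$
$g{\left(s \right)} = 6 s$ ($g{\left(s \right)} = s 6 = 6 s$)
$o = 4368$ ($o = \left(-48\right) \left(-91\right) + 6 \cdot 0 = 4368 + 0 = 4368$)
$w = \frac{12819}{5}$ ($w = \frac{12909 - 90}{5} = \frac{1}{5} \cdot 12819 = \frac{12819}{5} \approx 2563.8$)
$w + o = \frac{12819}{5} + 4368 = \frac{34659}{5}$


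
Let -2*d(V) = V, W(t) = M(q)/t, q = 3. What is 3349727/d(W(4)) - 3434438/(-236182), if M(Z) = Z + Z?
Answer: -1582285292971/354273 ≈ -4.4663e+6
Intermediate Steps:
M(Z) = 2*Z
W(t) = 6/t (W(t) = (2*3)/t = 6/t)
d(V) = -V/2
3349727/d(W(4)) - 3434438/(-236182) = 3349727/((-3/4)) - 3434438/(-236182) = 3349727/((-3/4)) - 3434438*(-1/236182) = 3349727/((-1/2*3/2)) + 1717219/118091 = 3349727/(-3/4) + 1717219/118091 = 3349727*(-4/3) + 1717219/118091 = -13398908/3 + 1717219/118091 = -1582285292971/354273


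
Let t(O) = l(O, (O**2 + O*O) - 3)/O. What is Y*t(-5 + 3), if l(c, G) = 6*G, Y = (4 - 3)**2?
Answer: -15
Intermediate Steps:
Y = 1 (Y = 1**2 = 1)
t(O) = (-18 + 12*O**2)/O (t(O) = (6*((O**2 + O*O) - 3))/O = (6*((O**2 + O**2) - 3))/O = (6*(2*O**2 - 3))/O = (6*(-3 + 2*O**2))/O = (-18 + 12*O**2)/O)
Y*t(-5 + 3) = 1*(-18/(-5 + 3) + 12*(-5 + 3)) = 1*(-18/(-2) + 12*(-2)) = 1*(-18*(-1/2) - 24) = 1*(9 - 24) = 1*(-15) = -15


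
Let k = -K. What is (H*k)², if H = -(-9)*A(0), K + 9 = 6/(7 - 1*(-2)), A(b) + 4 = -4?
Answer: 360000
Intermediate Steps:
A(b) = -8 (A(b) = -4 - 4 = -8)
K = -25/3 (K = -9 + 6/(7 - 1*(-2)) = -9 + 6/(7 + 2) = -9 + 6/9 = -9 + 6*(⅑) = -9 + ⅔ = -25/3 ≈ -8.3333)
k = 25/3 (k = -1*(-25/3) = 25/3 ≈ 8.3333)
H = -72 (H = -(-9)*(-8) = -3*24 = -72)
(H*k)² = (-72*25/3)² = (-600)² = 360000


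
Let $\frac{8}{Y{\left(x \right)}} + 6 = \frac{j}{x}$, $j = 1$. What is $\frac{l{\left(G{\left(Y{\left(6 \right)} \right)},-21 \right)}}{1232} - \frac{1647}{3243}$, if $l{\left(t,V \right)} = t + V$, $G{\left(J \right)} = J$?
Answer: $- \frac{24519303}{46612720} \approx -0.52602$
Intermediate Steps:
$Y{\left(x \right)} = \frac{8}{-6 + \frac{1}{x}}$ ($Y{\left(x \right)} = \frac{8}{-6 + 1 \frac{1}{x}} = \frac{8}{-6 + \frac{1}{x}}$)
$l{\left(t,V \right)} = V + t$
$\frac{l{\left(G{\left(Y{\left(6 \right)} \right)},-21 \right)}}{1232} - \frac{1647}{3243} = \frac{-21 - \frac{48}{-1 + 6 \cdot 6}}{1232} - \frac{1647}{3243} = \left(-21 - \frac{48}{-1 + 36}\right) \frac{1}{1232} - \frac{549}{1081} = \left(-21 - \frac{48}{35}\right) \frac{1}{1232} - \frac{549}{1081} = \left(- \frac{783}{35}\right) \frac{1}{1232} - \frac{549}{1081} = - \frac{783}{43120} - \frac{549}{1081} = - \frac{24519303}{46612720}$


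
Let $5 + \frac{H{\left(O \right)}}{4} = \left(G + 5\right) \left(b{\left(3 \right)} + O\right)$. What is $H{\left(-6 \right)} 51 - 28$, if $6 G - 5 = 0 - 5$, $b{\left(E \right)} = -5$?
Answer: $-12268$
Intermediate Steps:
$G = 0$ ($G = \frac{5}{6} + \frac{0 - 5}{6} = \frac{5}{6} + \frac{1}{6} \left(-5\right) = \frac{5}{6} - \frac{5}{6} = 0$)
$H{\left(O \right)} = -120 + 20 O$ ($H{\left(O \right)} = -20 + 4 \left(0 + 5\right) \left(-5 + O\right) = -20 + 4 \cdot 5 \left(-5 + O\right) = -20 + 4 \left(-25 + 5 O\right) = -20 + \left(-100 + 20 O\right) = -120 + 20 O$)
$H{\left(-6 \right)} 51 - 28 = \left(-120 + 20 \left(-6\right)\right) 51 - 28 = \left(-120 - 120\right) 51 - 28 = \left(-240\right) 51 - 28 = -12240 - 28 = -12268$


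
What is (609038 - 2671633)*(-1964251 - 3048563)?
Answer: 10339405092330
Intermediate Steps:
(609038 - 2671633)*(-1964251 - 3048563) = -2062595*(-5012814) = 10339405092330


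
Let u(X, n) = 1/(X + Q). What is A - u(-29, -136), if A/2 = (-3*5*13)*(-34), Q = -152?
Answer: 2400061/181 ≈ 13260.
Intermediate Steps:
A = 13260 (A = 2*((-3*5*13)*(-34)) = 2*(-15*13*(-34)) = 2*(-195*(-34)) = 2*6630 = 13260)
u(X, n) = 1/(-152 + X) (u(X, n) = 1/(X - 152) = 1/(-152 + X))
A - u(-29, -136) = 13260 - 1/(-152 - 29) = 13260 - 1/(-181) = 13260 - 1*(-1/181) = 13260 + 1/181 = 2400061/181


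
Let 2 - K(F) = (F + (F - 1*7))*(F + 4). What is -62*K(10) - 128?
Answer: 11032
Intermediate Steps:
K(F) = 2 - (-7 + 2*F)*(4 + F) (K(F) = 2 - (F + (F - 1*7))*(F + 4) = 2 - (F + (F - 7))*(4 + F) = 2 - (F + (-7 + F))*(4 + F) = 2 - (-7 + 2*F)*(4 + F))
-62*K(10) - 128 = -62*(30 - 1*10 - 2*10²) - 128 = -62*(30 - 10 - 2*100) - 128 = -62*(30 - 10 - 200) - 128 = -62*(-180) - 128 = 11160 - 128 = 11032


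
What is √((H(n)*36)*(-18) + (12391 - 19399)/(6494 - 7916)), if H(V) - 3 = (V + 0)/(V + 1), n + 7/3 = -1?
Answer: 2*I*√1971174030/1659 ≈ 53.524*I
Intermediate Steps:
n = -10/3 (n = -7/3 - 1 = -10/3 ≈ -3.3333)
H(V) = 3 + V/(1 + V) (H(V) = 3 + (V + 0)/(V + 1) = 3 + V/(1 + V))
√((H(n)*36)*(-18) + (12391 - 19399)/(6494 - 7916)) = √((((3 + 4*(-10/3))/(1 - 10/3))*36)*(-18) + (12391 - 19399)/(6494 - 7916)) = √((((3 - 40/3)/(-7/3))*36)*(-18) - 7008/(-1422)) = √((-3/7*(-31/3)*36)*(-18) - 7008*(-1/1422)) = √(((31/7)*36)*(-18) + 1168/237) = √((1116/7)*(-18) + 1168/237) = √(-20088/7 + 1168/237) = √(-4752680/1659) = 2*I*√1971174030/1659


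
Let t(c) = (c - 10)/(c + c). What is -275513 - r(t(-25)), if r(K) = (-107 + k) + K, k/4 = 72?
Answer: -2756947/10 ≈ -2.7569e+5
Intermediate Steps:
k = 288 (k = 4*72 = 288)
t(c) = (-10 + c)/(2*c) (t(c) = (-10 + c)/((2*c)) = (-10 + c)*(1/(2*c)) = (-10 + c)/(2*c))
r(K) = 181 + K (r(K) = (-107 + 288) + K = 181 + K)
-275513 - r(t(-25)) = -275513 - (181 + (1/2)*(-10 - 25)/(-25)) = -275513 - (181 + (1/2)*(-1/25)*(-35)) = -275513 - (181 + 7/10) = -275513 - 1*1817/10 = -275513 - 1817/10 = -2756947/10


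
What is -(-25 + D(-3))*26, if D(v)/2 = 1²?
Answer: 598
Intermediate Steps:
D(v) = 2 (D(v) = 2*1² = 2*1 = 2)
-(-25 + D(-3))*26 = -(-25 + 2)*26 = -(-23)*26 = -1*(-598) = 598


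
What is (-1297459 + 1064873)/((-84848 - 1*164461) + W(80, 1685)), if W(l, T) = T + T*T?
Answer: -232586/2591601 ≈ -0.089746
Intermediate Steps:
W(l, T) = T + T²
(-1297459 + 1064873)/((-84848 - 1*164461) + W(80, 1685)) = (-1297459 + 1064873)/((-84848 - 1*164461) + 1685*(1 + 1685)) = -232586/((-84848 - 164461) + 1685*1686) = -232586/(-249309 + 2840910) = -232586/2591601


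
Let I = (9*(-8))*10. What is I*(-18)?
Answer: 12960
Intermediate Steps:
I = -720 (I = -72*10 = -720)
I*(-18) = -720*(-18) = 12960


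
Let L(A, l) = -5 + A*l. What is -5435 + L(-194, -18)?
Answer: -1948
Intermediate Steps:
-5435 + L(-194, -18) = -5435 + (-5 - 194*(-18)) = -5435 + (-5 + 3492) = -5435 + 3487 = -1948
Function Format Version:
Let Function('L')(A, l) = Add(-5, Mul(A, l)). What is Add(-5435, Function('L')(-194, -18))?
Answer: -1948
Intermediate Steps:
Add(-5435, Function('L')(-194, -18)) = Add(-5435, Add(-5, Mul(-194, -18))) = Add(-5435, Add(-5, 3492)) = Add(-5435, 3487) = -1948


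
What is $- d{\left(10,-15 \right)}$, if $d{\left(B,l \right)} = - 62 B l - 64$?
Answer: $-9236$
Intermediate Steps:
$d{\left(B,l \right)} = -64 - 62 B l$ ($d{\left(B,l \right)} = - 62 B l - 64 = -64 - 62 B l$)
$- d{\left(10,-15 \right)} = - (-64 - 620 \left(-15\right)) = - (-64 + 9300) = \left(-1\right) 9236 = -9236$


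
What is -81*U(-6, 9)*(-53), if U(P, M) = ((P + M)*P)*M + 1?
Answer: -691173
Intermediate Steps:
U(P, M) = 1 + M*P*(M + P) (U(P, M) = ((M + P)*P)*M + 1 = (P*(M + P))*M + 1 = M*P*(M + P) + 1 = 1 + M*P*(M + P))
-81*U(-6, 9)*(-53) = -81*(1 + 9*(-6)² - 6*9²)*(-53) = -81*(1 + 9*36 - 6*81)*(-53) = -81*(1 + 324 - 486)*(-53) = -81*(-161)*(-53) = 13041*(-53) = -691173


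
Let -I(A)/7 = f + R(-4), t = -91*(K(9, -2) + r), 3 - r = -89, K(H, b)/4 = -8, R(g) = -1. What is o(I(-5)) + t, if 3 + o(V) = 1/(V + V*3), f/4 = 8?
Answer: -4741885/868 ≈ -5463.0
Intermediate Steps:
K(H, b) = -32 (K(H, b) = 4*(-8) = -32)
r = 92 (r = 3 - 1*(-89) = 3 + 89 = 92)
f = 32 (f = 4*8 = 32)
t = -5460 (t = -91*(-32 + 92) = -91*60 = -5460)
I(A) = -217 (I(A) = -7*(32 - 1) = -7*31 = -217)
o(V) = -3 + 1/(4*V) (o(V) = -3 + 1/(V + V*3) = -3 + 1/(V + 3*V) = -3 + 1/(4*V))
o(I(-5)) + t = (-3 + (¼)/(-217)) - 5460 = (-3 + (¼)*(-1/217)) - 5460 = (-3 - 1/868) - 5460 = -2605/868 - 5460 = -4741885/868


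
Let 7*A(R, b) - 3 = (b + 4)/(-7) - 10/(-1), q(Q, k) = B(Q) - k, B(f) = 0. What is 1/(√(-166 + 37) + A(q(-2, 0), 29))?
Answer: 2842/313093 - 2401*I*√129/313093 ≈ 0.0090772 - 0.087099*I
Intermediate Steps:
q(Q, k) = -k (q(Q, k) = 0 - k = -k)
A(R, b) = 87/49 - b/49 (A(R, b) = 3/7 + ((b + 4)/(-7) - 10/(-1))/7 = 3/7 + ((4 + b)*(-⅐) - 10*(-1))/7 = 3/7 + ((-4/7 - b/7) + 10)/7 = 3/7 + (66/7 - b/7)/7 = 3/7 + (66/49 - b/49) = 87/49 - b/49)
1/(√(-166 + 37) + A(q(-2, 0), 29)) = 1/(√(-166 + 37) + (87/49 - 1/49*29)) = 1/(√(-129) + (87/49 - 29/49)) = 1/(I*√129 + 58/49) = 1/(58/49 + I*√129)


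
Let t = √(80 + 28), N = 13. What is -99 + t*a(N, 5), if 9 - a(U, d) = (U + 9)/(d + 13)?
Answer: -99 + 140*√3/3 ≈ -18.171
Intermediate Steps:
a(U, d) = 9 - (9 + U)/(13 + d) (a(U, d) = 9 - (U + 9)/(d + 13) = 9 - (9 + U)/(13 + d))
t = 6*√3 (t = √108 = 6*√3 ≈ 10.392)
-99 + t*a(N, 5) = -99 + (6*√3)*((108 - 1*13 + 9*5)/(13 + 5)) = -99 + (6*√3)*((108 - 13 + 45)/18) = -99 + (6*√3)*((1/18)*140) = -99 + (6*√3)*(70/9) = -99 + 140*√3/3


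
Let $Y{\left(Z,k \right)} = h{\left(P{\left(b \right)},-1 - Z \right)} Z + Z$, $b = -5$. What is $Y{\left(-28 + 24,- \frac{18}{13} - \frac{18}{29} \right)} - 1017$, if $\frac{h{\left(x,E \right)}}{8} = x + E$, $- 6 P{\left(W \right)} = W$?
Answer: $- \frac{3431}{3} \approx -1143.7$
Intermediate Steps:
$P{\left(W \right)} = - \frac{W}{6}$
$h{\left(x,E \right)} = 8 E + 8 x$ ($h{\left(x,E \right)} = 8 \left(x + E\right) = 8 \left(E + x\right) = 8 E + 8 x$)
$Y{\left(Z,k \right)} = Z + Z \left(- \frac{4}{3} - 8 Z\right)$ ($Y{\left(Z,k \right)} = \left(8 \left(-1 - Z\right) + 8 \left(\left(- \frac{1}{6}\right) \left(-5\right)\right)\right) Z + Z = \left(\left(-8 - 8 Z\right) + 8 \cdot \frac{5}{6}\right) Z + Z = \left(\left(-8 - 8 Z\right) + \frac{20}{3}\right) Z + Z = \left(- \frac{4}{3} - 8 Z\right) Z + Z = Z \left(- \frac{4}{3} - 8 Z\right) + Z = Z + Z \left(- \frac{4}{3} - 8 Z\right)$)
$Y{\left(-28 + 24,- \frac{18}{13} - \frac{18}{29} \right)} - 1017 = - \frac{\left(-28 + 24\right) \left(1 + 24 \left(-28 + 24\right)\right)}{3} - 1017 = \left(- \frac{1}{3}\right) \left(-4\right) \left(1 + 24 \left(-4\right)\right) - 1017 = \left(- \frac{1}{3}\right) \left(-4\right) \left(1 - 96\right) - 1017 = \left(- \frac{1}{3}\right) \left(-4\right) \left(-95\right) - 1017 = - \frac{380}{3} - 1017 = - \frac{3431}{3}$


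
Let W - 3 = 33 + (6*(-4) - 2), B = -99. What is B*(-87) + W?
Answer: 8623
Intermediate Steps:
W = 10 (W = 3 + (33 + (6*(-4) - 2)) = 3 + (33 + (-24 - 2)) = 3 + (33 - 26) = 3 + 7 = 10)
B*(-87) + W = -99*(-87) + 10 = 8613 + 10 = 8623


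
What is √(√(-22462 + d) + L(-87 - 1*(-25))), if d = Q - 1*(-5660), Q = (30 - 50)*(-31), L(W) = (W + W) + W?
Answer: √(-186 + 3*I*√1798) ≈ 4.4351 + 14.341*I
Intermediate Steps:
L(W) = 3*W (L(W) = 2*W + W = 3*W)
Q = 620 (Q = -20*(-31) = 620)
d = 6280 (d = 620 - 1*(-5660) = 620 + 5660 = 6280)
√(√(-22462 + d) + L(-87 - 1*(-25))) = √(√(-22462 + 6280) + 3*(-87 - 1*(-25))) = √(√(-16182) + 3*(-87 + 25)) = √(3*I*√1798 + 3*(-62)) = √(3*I*√1798 - 186) = √(-186 + 3*I*√1798)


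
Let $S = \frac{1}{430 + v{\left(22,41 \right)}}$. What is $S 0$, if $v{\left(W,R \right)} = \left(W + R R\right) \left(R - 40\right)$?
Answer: $0$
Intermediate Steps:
$v{\left(W,R \right)} = \left(-40 + R\right) \left(W + R^{2}\right)$ ($v{\left(W,R \right)} = \left(W + R^{2}\right) \left(-40 + R\right) = \left(-40 + R\right) \left(W + R^{2}\right)$)
$S = \frac{1}{2133}$ ($S = \frac{1}{430 + \left(41^{3} - 880 - 40 \cdot 41^{2} + 41 \cdot 22\right)} = \frac{1}{430 + \left(68921 - 880 - 67240 + 902\right)} = \frac{1}{430 + 1703} = \frac{1}{2133} \approx 0.00046882$)
$S 0 = \frac{1}{2133} \cdot 0 = 0$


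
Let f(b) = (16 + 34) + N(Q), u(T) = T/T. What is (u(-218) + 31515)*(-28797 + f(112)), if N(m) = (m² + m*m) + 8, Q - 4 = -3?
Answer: -905675292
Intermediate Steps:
Q = 1 (Q = 4 - 3 = 1)
u(T) = 1
N(m) = 8 + 2*m² (N(m) = (m² + m²) + 8 = 2*m² + 8 = 8 + 2*m²)
f(b) = 60 (f(b) = (16 + 34) + (8 + 2*1²) = 50 + (8 + 2*1) = 50 + (8 + 2) = 50 + 10 = 60)
(u(-218) + 31515)*(-28797 + f(112)) = (1 + 31515)*(-28797 + 60) = 31516*(-28737) = -905675292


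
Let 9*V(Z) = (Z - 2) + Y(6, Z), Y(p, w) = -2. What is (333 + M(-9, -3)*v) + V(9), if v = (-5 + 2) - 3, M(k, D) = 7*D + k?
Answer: 4622/9 ≈ 513.56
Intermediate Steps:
M(k, D) = k + 7*D
v = -6 (v = -3 - 3 = -6)
V(Z) = -4/9 + Z/9 (V(Z) = ((Z - 2) - 2)/9 = ((-2 + Z) - 2)/9 = (-4 + Z)/9 = -4/9 + Z/9)
(333 + M(-9, -3)*v) + V(9) = (333 + (-9 + 7*(-3))*(-6)) + (-4/9 + (⅑)*9) = (333 + (-9 - 21)*(-6)) + (-4/9 + 1) = (333 - 30*(-6)) + 5/9 = (333 + 180) + 5/9 = 513 + 5/9 = 4622/9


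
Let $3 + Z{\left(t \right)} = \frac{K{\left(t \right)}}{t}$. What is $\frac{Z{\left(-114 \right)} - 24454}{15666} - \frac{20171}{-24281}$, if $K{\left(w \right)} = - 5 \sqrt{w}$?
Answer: $- \frac{277841531}{380386146} + \frac{5 i \sqrt{114}}{1785924} \approx -0.73042 + 2.9892 \cdot 10^{-5} i$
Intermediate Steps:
$Z{\left(t \right)} = -3 - \frac{5}{\sqrt{t}}$ ($Z{\left(t \right)} = -3 + \frac{\left(-5\right) \sqrt{t}}{t} = -3 - \frac{5}{\sqrt{t}}$)
$\frac{Z{\left(-114 \right)} - 24454}{15666} - \frac{20171}{-24281} = \frac{\left(-3 - \frac{5}{i \sqrt{114}}\right) - 24454}{15666} - \frac{20171}{-24281} = \left(\left(-3 - 5 \left(- \frac{i \sqrt{114}}{114}\right)\right) - 24454\right) \frac{1}{15666} - - \frac{20171}{24281} = \left(\left(-3 + \frac{5 i \sqrt{114}}{114}\right) - 24454\right) \frac{1}{15666} + \frac{20171}{24281} = \left(-24457 + \frac{5 i \sqrt{114}}{114}\right) \frac{1}{15666} + \frac{20171}{24281} = \left(- \frac{24457}{15666} + \frac{5 i \sqrt{114}}{1785924}\right) + \frac{20171}{24281} = - \frac{277841531}{380386146} + \frac{5 i \sqrt{114}}{1785924}$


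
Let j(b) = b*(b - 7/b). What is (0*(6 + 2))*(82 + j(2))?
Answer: 0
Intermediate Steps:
(0*(6 + 2))*(82 + j(2)) = (0*(6 + 2))*(82 + (-7 + 2**2)) = (0*8)*(82 + (-7 + 4)) = 0*(82 - 3) = 0*79 = 0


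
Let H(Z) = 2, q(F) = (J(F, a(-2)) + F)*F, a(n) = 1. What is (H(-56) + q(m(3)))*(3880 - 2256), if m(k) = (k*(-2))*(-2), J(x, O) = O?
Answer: 256592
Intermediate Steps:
m(k) = 4*k (m(k) = -2*k*(-2) = 4*k)
q(F) = F*(1 + F) (q(F) = (1 + F)*F = F*(1 + F))
(H(-56) + q(m(3)))*(3880 - 2256) = (2 + (4*3)*(1 + 4*3))*(3880 - 2256) = (2 + 12*(1 + 12))*1624 = (2 + 12*13)*1624 = (2 + 156)*1624 = 158*1624 = 256592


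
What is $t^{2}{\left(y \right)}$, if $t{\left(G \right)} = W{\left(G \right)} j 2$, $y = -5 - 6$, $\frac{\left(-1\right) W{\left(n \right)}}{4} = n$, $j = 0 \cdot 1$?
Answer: $0$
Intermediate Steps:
$j = 0$
$W{\left(n \right)} = - 4 n$
$y = -11$ ($y = -5 - 6 = -11$)
$t{\left(G \right)} = 0$ ($t{\left(G \right)} = - 4 G 0 \cdot 2 = 0 \cdot 2 = 0$)
$t^{2}{\left(y \right)} = 0^{2} = 0$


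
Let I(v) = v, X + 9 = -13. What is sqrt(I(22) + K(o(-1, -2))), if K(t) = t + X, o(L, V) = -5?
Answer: I*sqrt(5) ≈ 2.2361*I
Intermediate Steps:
X = -22 (X = -9 - 13 = -22)
K(t) = -22 + t (K(t) = t - 22 = -22 + t)
sqrt(I(22) + K(o(-1, -2))) = sqrt(22 + (-22 - 5)) = sqrt(22 - 27) = sqrt(-5) = I*sqrt(5)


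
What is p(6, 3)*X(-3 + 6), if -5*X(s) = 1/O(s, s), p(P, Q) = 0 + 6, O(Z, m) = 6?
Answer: -⅕ ≈ -0.20000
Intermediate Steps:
p(P, Q) = 6
X(s) = -1/30 (X(s) = -1/(5*6) = -⅕*⅙ = -1/30)
p(6, 3)*X(-3 + 6) = 6*(-1/30) = -⅕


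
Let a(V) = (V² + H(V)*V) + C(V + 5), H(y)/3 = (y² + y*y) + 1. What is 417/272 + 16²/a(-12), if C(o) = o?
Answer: 4211707/2792624 ≈ 1.5082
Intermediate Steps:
H(y) = 3 + 6*y² (H(y) = 3*((y² + y*y) + 1) = 3*((y² + y²) + 1) = 3*(2*y² + 1) = 3*(1 + 2*y²) = 3 + 6*y²)
a(V) = 5 + V + V² + V*(3 + 6*V²) (a(V) = (V² + (3 + 6*V²)*V) + (V + 5) = (V² + V*(3 + 6*V²)) + (5 + V) = 5 + V + V² + V*(3 + 6*V²))
417/272 + 16²/a(-12) = 417/272 + 16²/(5 + (-12)² + 4*(-12) + 6*(-12)³) = 417*(1/272) + 256/(5 + 144 - 48 + 6*(-1728)) = 417/272 + 256/(5 + 144 - 48 - 10368) = 417/272 + 256/(-10267) = 417/272 + 256*(-1/10267) = 417/272 - 256/10267 = 4211707/2792624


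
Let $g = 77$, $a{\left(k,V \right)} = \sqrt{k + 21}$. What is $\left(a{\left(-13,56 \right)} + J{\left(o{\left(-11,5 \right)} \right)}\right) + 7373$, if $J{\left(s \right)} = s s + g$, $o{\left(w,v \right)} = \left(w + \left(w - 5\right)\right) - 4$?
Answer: $8411 + 2 \sqrt{2} \approx 8413.8$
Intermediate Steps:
$a{\left(k,V \right)} = \sqrt{21 + k}$
$o{\left(w,v \right)} = -9 + 2 w$ ($o{\left(w,v \right)} = \left(w + \left(-5 + w\right)\right) - 4 = \left(-5 + 2 w\right) - 4 = -9 + 2 w$)
$J{\left(s \right)} = 77 + s^{2}$ ($J{\left(s \right)} = s s + 77 = s^{2} + 77 = 77 + s^{2}$)
$\left(a{\left(-13,56 \right)} + J{\left(o{\left(-11,5 \right)} \right)}\right) + 7373 = \left(\sqrt{21 - 13} + \left(77 + \left(-9 + 2 \left(-11\right)\right)^{2}\right)\right) + 7373 = \left(\sqrt{8} + \left(77 + \left(-9 - 22\right)^{2}\right)\right) + 7373 = \left(2 \sqrt{2} + \left(77 + \left(-31\right)^{2}\right)\right) + 7373 = \left(2 \sqrt{2} + \left(77 + 961\right)\right) + 7373 = \left(2 \sqrt{2} + 1038\right) + 7373 = \left(1038 + 2 \sqrt{2}\right) + 7373 = 8411 + 2 \sqrt{2}$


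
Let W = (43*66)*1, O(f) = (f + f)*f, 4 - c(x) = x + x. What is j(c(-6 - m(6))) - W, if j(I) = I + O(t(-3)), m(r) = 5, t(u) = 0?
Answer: -2812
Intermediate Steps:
c(x) = 4 - 2*x (c(x) = 4 - (x + x) = 4 - 2*x)
O(f) = 2*f² (O(f) = (2*f)*f = 2*f²)
j(I) = I (j(I) = I + 2*0² = I + 2*0 = I + 0 = I)
W = 2838 (W = 2838*1 = 2838)
j(c(-6 - m(6))) - W = (4 - 2*(-6 - 1*5)) - 1*2838 = (4 - 2*(-6 - 5)) - 2838 = (4 - 2*(-11)) - 2838 = (4 + 22) - 2838 = 26 - 2838 = -2812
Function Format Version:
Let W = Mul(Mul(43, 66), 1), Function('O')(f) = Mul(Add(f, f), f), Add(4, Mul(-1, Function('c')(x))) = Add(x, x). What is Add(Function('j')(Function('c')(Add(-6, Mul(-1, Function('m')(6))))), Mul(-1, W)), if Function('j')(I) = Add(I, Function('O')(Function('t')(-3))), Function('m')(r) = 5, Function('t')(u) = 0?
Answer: -2812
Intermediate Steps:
Function('c')(x) = Add(4, Mul(-2, x)) (Function('c')(x) = Add(4, Mul(-1, Add(x, x))) = Add(4, Mul(-1, Mul(2, x))) = Add(4, Mul(-2, x)))
Function('O')(f) = Mul(2, Pow(f, 2)) (Function('O')(f) = Mul(Mul(2, f), f) = Mul(2, Pow(f, 2)))
Function('j')(I) = I (Function('j')(I) = Add(I, Mul(2, Pow(0, 2))) = Add(I, Mul(2, 0)) = Add(I, 0) = I)
W = 2838 (W = Mul(2838, 1) = 2838)
Add(Function('j')(Function('c')(Add(-6, Mul(-1, Function('m')(6))))), Mul(-1, W)) = Add(Add(4, Mul(-2, Add(-6, Mul(-1, 5)))), Mul(-1, 2838)) = Add(Add(4, Mul(-2, Add(-6, -5))), -2838) = Add(Add(4, Mul(-2, -11)), -2838) = Add(Add(4, 22), -2838) = Add(26, -2838) = -2812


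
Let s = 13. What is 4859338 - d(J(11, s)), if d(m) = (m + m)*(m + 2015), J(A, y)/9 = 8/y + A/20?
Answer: 162809512571/33800 ≈ 4.8168e+6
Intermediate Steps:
J(A, y) = 72/y + 9*A/20 (J(A, y) = 9*(8/y + A/20) = 72/y + 9*A/20)
d(m) = 2*m*(2015 + m) (d(m) = (2*m)*(2015 + m) = 2*m*(2015 + m))
4859338 - d(J(11, s)) = 4859338 - 2*(72/13 + (9/20)*11)*(2015 + (72/13 + (9/20)*11)) = 4859338 - 2*(72*(1/13) + 99/20)*(2015 + (72*(1/13) + 99/20)) = 4859338 - 2*(72/13 + 99/20)*(2015 + (72/13 + 99/20)) = 4859338 - 2*2727*(2015 + 2727/260)/260 = 4859338 - 2*2727*526627/(260*260) = 4859338 - 1*1436111829/33800 = 4859338 - 1436111829/33800 = 162809512571/33800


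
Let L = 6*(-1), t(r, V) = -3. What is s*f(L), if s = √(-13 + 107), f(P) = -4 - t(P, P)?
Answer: -√94 ≈ -9.6954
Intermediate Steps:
L = -6
f(P) = -1 (f(P) = -4 - 1*(-3) = -4 + 3 = -1)
s = √94 ≈ 9.6954
s*f(L) = √94*(-1) = -√94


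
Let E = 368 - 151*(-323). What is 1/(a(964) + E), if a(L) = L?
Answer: 1/50105 ≈ 1.9958e-5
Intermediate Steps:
E = 49141 (E = 368 + 48773 = 49141)
1/(a(964) + E) = 1/(964 + 49141) = 1/50105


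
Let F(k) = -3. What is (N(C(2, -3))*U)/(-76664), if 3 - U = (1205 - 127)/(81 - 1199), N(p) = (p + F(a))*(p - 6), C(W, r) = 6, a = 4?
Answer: 0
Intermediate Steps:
N(p) = (-6 + p)*(-3 + p) (N(p) = (p - 3)*(p - 6) = (-3 + p)*(-6 + p) = (-6 + p)*(-3 + p))
U = 2216/559 (U = 3 - (1205 - 127)/(81 - 1199) = 3 - 1078/(-1118) = 3 - 1078*(-1)/1118 = 3 - 1*(-539/559) = 3 + 539/559 = 2216/559 ≈ 3.9642)
(N(C(2, -3))*U)/(-76664) = ((18 + 6² - 9*6)*(2216/559))/(-76664) = ((18 + 36 - 54)*(2216/559))*(-1/76664) = (0*(2216/559))*(-1/76664) = 0*(-1/76664) = 0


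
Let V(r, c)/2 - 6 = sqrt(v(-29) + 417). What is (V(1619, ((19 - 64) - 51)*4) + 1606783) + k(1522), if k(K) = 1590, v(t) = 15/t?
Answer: 1608385 + 6*sqrt(38918)/29 ≈ 1.6084e+6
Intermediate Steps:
V(r, c) = 12 + 6*sqrt(38918)/29 (V(r, c) = 12 + 2*sqrt(15/(-29) + 417) = 12 + 2*sqrt(15*(-1/29) + 417) = 12 + 2*sqrt(-15/29 + 417) = 12 + 2*sqrt(12078/29) = 12 + 2*(3*sqrt(38918)/29) = 12 + 6*sqrt(38918)/29)
(V(1619, ((19 - 64) - 51)*4) + 1606783) + k(1522) = ((12 + 6*sqrt(38918)/29) + 1606783) + 1590 = (1606795 + 6*sqrt(38918)/29) + 1590 = 1608385 + 6*sqrt(38918)/29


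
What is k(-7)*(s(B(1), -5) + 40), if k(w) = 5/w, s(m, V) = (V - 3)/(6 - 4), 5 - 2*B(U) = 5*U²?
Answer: -180/7 ≈ -25.714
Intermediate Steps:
B(U) = 5/2 - 5*U²/2
s(m, V) = -3/2 + V/2 (s(m, V) = (-3 + V)/2 = (-3 + V)*(½) = -3/2 + V/2)
k(-7)*(s(B(1), -5) + 40) = (5/(-7))*((-3/2 + (½)*(-5)) + 40) = (5*(-⅐))*((-3/2 - 5/2) + 40) = -5*(-4 + 40)/7 = -5/7*36 = -180/7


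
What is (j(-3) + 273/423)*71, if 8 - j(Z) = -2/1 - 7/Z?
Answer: 83212/141 ≈ 590.16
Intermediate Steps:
j(Z) = 10 + 7/Z (j(Z) = 8 - (-2/1 - 7/Z) = 8 - (-2*1 - 7/Z) = 8 - (-2 - 7/Z) = 8 + (2 + 7/Z) = 10 + 7/Z)
(j(-3) + 273/423)*71 = ((10 + 7/(-3)) + 273/423)*71 = ((10 + 7*(-1/3)) + 273*(1/423))*71 = ((10 - 7/3) + 91/141)*71 = (23/3 + 91/141)*71 = (1172/141)*71 = 83212/141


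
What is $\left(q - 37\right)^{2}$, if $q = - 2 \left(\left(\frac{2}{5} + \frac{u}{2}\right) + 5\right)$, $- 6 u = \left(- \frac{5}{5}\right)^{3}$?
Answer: $\frac{2070721}{900} \approx 2300.8$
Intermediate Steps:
$u = \frac{1}{6}$ ($u = - \frac{\left(- \frac{5}{5}\right)^{3}}{6} = - \frac{\left(\left(-5\right) \frac{1}{5}\right)^{3}}{6} = - \frac{\left(-1\right)^{3}}{6} = \left(- \frac{1}{6}\right) \left(-1\right) = \frac{1}{6} \approx 0.16667$)
$q = - \frac{329}{30}$ ($q = - 2 \left(\left(\frac{2}{5} + \frac{1}{6 \cdot 2}\right) + 5\right) = - 2 \left(\left(2 \cdot \frac{1}{5} + \frac{1}{6} \cdot \frac{1}{2}\right) + 5\right) = - 2 \left(\left(\frac{2}{5} + \frac{1}{12}\right) + 5\right) = - 2 \left(\frac{29}{60} + 5\right) = \left(-2\right) \frac{329}{60} = - \frac{329}{30} \approx -10.967$)
$\left(q - 37\right)^{2} = \left(- \frac{329}{30} - 37\right)^{2} = \left(- \frac{1439}{30}\right)^{2} = \frac{2070721}{900}$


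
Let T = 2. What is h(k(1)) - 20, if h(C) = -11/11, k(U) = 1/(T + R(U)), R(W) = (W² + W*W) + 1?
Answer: -21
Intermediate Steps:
R(W) = 1 + 2*W² (R(W) = (W² + W²) + 1 = 2*W² + 1 = 1 + 2*W²)
k(U) = 1/(3 + 2*U²) (k(U) = 1/(2 + (1 + 2*U²)) = 1/(3 + 2*U²))
h(C) = -1 (h(C) = -11*1/11 = -1)
h(k(1)) - 20 = -1 - 20 = -21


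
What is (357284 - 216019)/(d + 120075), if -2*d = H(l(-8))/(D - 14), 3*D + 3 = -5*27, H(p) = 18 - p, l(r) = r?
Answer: 8475900/7204513 ≈ 1.1765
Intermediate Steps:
D = -46 (D = -1 + (-5*27)/3 = -1 + (1/3)*(-135) = -1 - 45 = -46)
d = 13/60 (d = -(18 - 1*(-8))/(2*(-46 - 14)) = -(18 + 8)/(2*(-60)) = -13*(-1)/60 = -1/2*(-13/30) = 13/60 ≈ 0.21667)
(357284 - 216019)/(d + 120075) = (357284 - 216019)/(13/60 + 120075) = 141265/(7204513/60) = 141265*(60/7204513) = 8475900/7204513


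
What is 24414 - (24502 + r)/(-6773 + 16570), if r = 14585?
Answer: 2367771/97 ≈ 24410.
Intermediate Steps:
24414 - (24502 + r)/(-6773 + 16570) = 24414 - (24502 + 14585)/(-6773 + 16570) = 24414 - 39087/9797 = 24414 - 1*387/97 = 24414 - 387/97 = 2367771/97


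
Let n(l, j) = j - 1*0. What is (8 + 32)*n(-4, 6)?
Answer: 240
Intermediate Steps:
n(l, j) = j (n(l, j) = j + 0 = j)
(8 + 32)*n(-4, 6) = (8 + 32)*6 = 40*6 = 240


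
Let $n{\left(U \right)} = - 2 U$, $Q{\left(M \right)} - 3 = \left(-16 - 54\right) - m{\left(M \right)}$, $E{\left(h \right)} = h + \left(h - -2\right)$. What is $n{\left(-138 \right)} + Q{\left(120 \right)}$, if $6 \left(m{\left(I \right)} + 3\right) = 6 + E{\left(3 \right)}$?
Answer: $\frac{629}{3} \approx 209.67$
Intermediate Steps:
$E{\left(h \right)} = 2 + 2 h$ ($E{\left(h \right)} = h + \left(h + 2\right) = h + \left(2 + h\right) = 2 + 2 h$)
$m{\left(I \right)} = - \frac{2}{3}$ ($m{\left(I \right)} = -3 + \frac{6 + \left(2 + 2 \cdot 3\right)}{6} = -3 + \frac{6 + \left(2 + 6\right)}{6} = -3 + \frac{6 + 8}{6} = -3 + \frac{1}{6} \cdot 14 = -3 + \frac{7}{3} = - \frac{2}{3}$)
$Q{\left(M \right)} = - \frac{199}{3}$ ($Q{\left(M \right)} = 3 - \frac{208}{3} = - \frac{199}{3}$)
$n{\left(-138 \right)} + Q{\left(120 \right)} = \left(-2\right) \left(-138\right) - \frac{199}{3} = 276 - \frac{199}{3} = \frac{629}{3}$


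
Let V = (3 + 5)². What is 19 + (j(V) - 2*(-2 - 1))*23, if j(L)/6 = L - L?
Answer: 157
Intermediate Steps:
V = 64 (V = 8² = 64)
j(L) = 0 (j(L) = 6*(L - L) = 6*0 = 0)
19 + (j(V) - 2*(-2 - 1))*23 = 19 + (0 - 2*(-2 - 1))*23 = 19 + (0 - 2*(-3))*23 = 19 + (0 - 1*(-6))*23 = 19 + (0 + 6)*23 = 19 + 6*23 = 19 + 138 = 157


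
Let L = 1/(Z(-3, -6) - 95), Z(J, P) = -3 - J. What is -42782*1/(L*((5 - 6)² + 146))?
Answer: 4064290/147 ≈ 27648.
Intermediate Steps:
L = -1/95 (L = 1/((-3 - 1*(-3)) - 95) = 1/((-3 + 3) - 95) = 1/(0 - 95) = 1/(-95) = -1/95 ≈ -0.010526)
-42782*1/(L*((5 - 6)² + 146)) = -42782*(-95/((5 - 6)² + 146)) = -42782*(-95/((-1)² + 146)) = -42782*(-95/(1 + 146)) = -42782/((-1/95*147)) = -42782/(-147/95) = -42782*(-95/147) = 4064290/147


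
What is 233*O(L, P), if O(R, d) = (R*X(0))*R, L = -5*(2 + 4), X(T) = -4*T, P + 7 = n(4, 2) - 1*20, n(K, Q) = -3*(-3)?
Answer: 0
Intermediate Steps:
n(K, Q) = 9
P = -18 (P = -7 + (9 - 1*20) = -7 + (9 - 20) = -7 - 11 = -18)
L = -30 (L = -5*6 = -30)
O(R, d) = 0 (O(R, d) = (R*(-4*0))*R = (R*0)*R = 0*R = 0)
233*O(L, P) = 233*0 = 0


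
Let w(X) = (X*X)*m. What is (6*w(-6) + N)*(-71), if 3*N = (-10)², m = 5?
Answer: -237140/3 ≈ -79047.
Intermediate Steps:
w(X) = 5*X² (w(X) = (X*X)*5 = X²*5 = 5*X²)
N = 100/3 (N = (⅓)*(-10)² = (⅓)*100 = 100/3 ≈ 33.333)
(6*w(-6) + N)*(-71) = (6*(5*(-6)²) + 100/3)*(-71) = (6*(5*36) + 100/3)*(-71) = (6*180 + 100/3)*(-71) = (1080 + 100/3)*(-71) = (3340/3)*(-71) = -237140/3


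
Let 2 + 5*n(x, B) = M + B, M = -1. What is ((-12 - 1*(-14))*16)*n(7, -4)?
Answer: -224/5 ≈ -44.800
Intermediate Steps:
n(x, B) = -⅗ + B/5 (n(x, B) = -⅖ + (-1 + B)/5 = -⅖ + (-⅕ + B/5) = -⅗ + B/5)
((-12 - 1*(-14))*16)*n(7, -4) = ((-12 - 1*(-14))*16)*(-⅗ + (⅕)*(-4)) = ((-12 + 14)*16)*(-⅗ - ⅘) = (2*16)*(-7/5) = 32*(-7/5) = -224/5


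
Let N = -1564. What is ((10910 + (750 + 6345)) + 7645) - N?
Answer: 27214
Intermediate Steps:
((10910 + (750 + 6345)) + 7645) - N = ((10910 + (750 + 6345)) + 7645) - 1*(-1564) = ((10910 + 7095) + 7645) + 1564 = (18005 + 7645) + 1564 = 25650 + 1564 = 27214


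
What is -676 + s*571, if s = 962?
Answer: 548626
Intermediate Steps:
-676 + s*571 = -676 + 962*571 = -676 + 549302 = 548626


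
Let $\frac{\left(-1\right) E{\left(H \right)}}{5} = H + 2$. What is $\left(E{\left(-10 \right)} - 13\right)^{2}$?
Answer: $729$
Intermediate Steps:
$E{\left(H \right)} = -10 - 5 H$ ($E{\left(H \right)} = - 5 \left(H + 2\right) = - 5 \left(2 + H\right) = -10 - 5 H$)
$\left(E{\left(-10 \right)} - 13\right)^{2} = \left(\left(-10 - -50\right) - 13\right)^{2} = \left(\left(-10 + 50\right) - 13\right)^{2} = \left(40 - 13\right)^{2} = 27^{2} = 729$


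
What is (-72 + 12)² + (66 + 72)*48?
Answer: 10224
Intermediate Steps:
(-72 + 12)² + (66 + 72)*48 = (-60)² + 138*48 = 3600 + 6624 = 10224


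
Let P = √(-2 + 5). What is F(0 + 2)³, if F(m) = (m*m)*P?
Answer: 192*√3 ≈ 332.55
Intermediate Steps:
P = √3 ≈ 1.7320
F(m) = √3*m² (F(m) = (m*m)*√3 = m²*√3 = √3*m²)
F(0 + 2)³ = (√3*(0 + 2)²)³ = (√3*2²)³ = (√3*4)³ = (4*√3)³ = 192*√3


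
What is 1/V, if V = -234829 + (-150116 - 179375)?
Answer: -1/564320 ≈ -1.7720e-6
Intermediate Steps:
V = -564320 (V = -234829 - 329491 = -564320)
1/V = 1/(-564320) = -1/564320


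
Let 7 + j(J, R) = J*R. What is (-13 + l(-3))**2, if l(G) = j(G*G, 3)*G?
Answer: 5329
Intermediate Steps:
j(J, R) = -7 + J*R
l(G) = G*(-7 + 3*G**2) (l(G) = (-7 + (G*G)*3)*G = (-7 + G**2*3)*G = (-7 + 3*G**2)*G = G*(-7 + 3*G**2))
(-13 + l(-3))**2 = (-13 - 3*(-7 + 3*(-3)**2))**2 = (-13 - 3*(-7 + 3*9))**2 = (-13 - 3*(-7 + 27))**2 = (-13 - 3*20)**2 = (-13 - 60)**2 = (-73)**2 = 5329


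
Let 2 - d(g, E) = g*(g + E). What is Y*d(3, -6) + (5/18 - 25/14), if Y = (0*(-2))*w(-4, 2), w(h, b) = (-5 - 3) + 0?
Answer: -95/63 ≈ -1.5079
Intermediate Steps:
w(h, b) = -8 (w(h, b) = -8 + 0 = -8)
d(g, E) = 2 - g*(E + g) (d(g, E) = 2 - g*(g + E) = 2 - g*(E + g))
Y = 0 (Y = (0*(-2))*(-8) = 0*(-8) = 0)
Y*d(3, -6) + (5/18 - 25/14) = 0*(2 - 1*3² - 1*(-6)*3) + (5/18 - 25/14) = 0*(2 - 1*9 + 18) + (5*(1/18) - 25*1/14) = 0*(2 - 9 + 18) + (5/18 - 25/14) = 0*11 - 95/63 = 0 - 95/63 = -95/63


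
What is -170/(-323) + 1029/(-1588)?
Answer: -3671/30172 ≈ -0.12167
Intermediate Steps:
-170/(-323) + 1029/(-1588) = -170*(-1/323) + 1029*(-1/1588) = 10/19 - 1029/1588 = -3671/30172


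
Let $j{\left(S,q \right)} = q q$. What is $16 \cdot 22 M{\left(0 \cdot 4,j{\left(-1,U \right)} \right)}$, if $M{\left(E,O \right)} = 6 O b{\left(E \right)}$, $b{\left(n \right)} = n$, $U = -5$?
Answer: $0$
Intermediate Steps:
$j{\left(S,q \right)} = q^{2}$
$M{\left(E,O \right)} = 6 E O$ ($M{\left(E,O \right)} = 6 O E = 6 E O$)
$16 \cdot 22 M{\left(0 \cdot 4,j{\left(-1,U \right)} \right)} = 16 \cdot 22 \cdot 6 \cdot 0 \cdot 4 \left(-5\right)^{2} = 352 \cdot 6 \cdot 0 \cdot 25 = 352 \cdot 0 = 0$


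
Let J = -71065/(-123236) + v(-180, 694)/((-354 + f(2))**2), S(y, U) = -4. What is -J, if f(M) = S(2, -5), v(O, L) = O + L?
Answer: -2292829491/3948604676 ≈ -0.58067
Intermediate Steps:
v(O, L) = L + O
f(M) = -4
J = 2292829491/3948604676 (J = -71065/(-123236) + (694 - 180)/((-354 - 4)**2) = -71065*(-1/123236) + 514/((-358)**2) = 71065/123236 + 514/128164 = 71065/123236 + 514*(1/128164) = 71065/123236 + 257/64082 = 2292829491/3948604676 ≈ 0.58067)
-J = -1*2292829491/3948604676 = -2292829491/3948604676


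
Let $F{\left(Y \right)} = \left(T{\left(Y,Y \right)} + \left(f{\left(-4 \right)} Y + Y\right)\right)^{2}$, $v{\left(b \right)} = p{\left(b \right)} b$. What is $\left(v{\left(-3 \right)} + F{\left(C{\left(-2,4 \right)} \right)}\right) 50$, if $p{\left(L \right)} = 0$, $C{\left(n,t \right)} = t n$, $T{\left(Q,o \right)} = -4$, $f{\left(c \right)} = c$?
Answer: $20000$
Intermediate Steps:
$C{\left(n,t \right)} = n t$
$v{\left(b \right)} = 0$ ($v{\left(b \right)} = 0 b = 0$)
$F{\left(Y \right)} = \left(-4 - 3 Y\right)^{2}$ ($F{\left(Y \right)} = \left(-4 + \left(- 4 Y + Y\right)\right)^{2} = \left(-4 - 3 Y\right)^{2}$)
$\left(v{\left(-3 \right)} + F{\left(C{\left(-2,4 \right)} \right)}\right) 50 = \left(0 + \left(4 + 3 \left(\left(-2\right) 4\right)\right)^{2}\right) 50 = \left(0 + \left(4 + 3 \left(-8\right)\right)^{2}\right) 50 = \left(0 + \left(4 - 24\right)^{2}\right) 50 = \left(0 + \left(-20\right)^{2}\right) 50 = \left(0 + 400\right) 50 = 400 \cdot 50 = 20000$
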